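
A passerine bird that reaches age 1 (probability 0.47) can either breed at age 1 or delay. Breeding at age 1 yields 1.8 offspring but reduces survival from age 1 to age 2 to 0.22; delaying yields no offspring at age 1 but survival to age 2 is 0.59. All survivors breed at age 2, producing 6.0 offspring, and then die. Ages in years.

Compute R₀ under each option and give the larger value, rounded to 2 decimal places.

1.66

breed at age 1: R₀ = 0.47 × (1.8 + 0.22 × 6.0) = 0.47 × 3.1200 = 1.4664
delay to age 2: R₀ = 0.47 × (0.59 × 6.0) = 0.47 × 3.5400 = 1.6638
Higher: delay to age 2 (1.6638).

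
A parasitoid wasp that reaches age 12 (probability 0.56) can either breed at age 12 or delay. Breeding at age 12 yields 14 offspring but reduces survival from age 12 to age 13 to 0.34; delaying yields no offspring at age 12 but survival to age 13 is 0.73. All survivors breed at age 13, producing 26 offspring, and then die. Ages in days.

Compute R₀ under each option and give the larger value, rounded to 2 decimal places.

breed at age 12: R₀ = 0.56 × (14 + 0.34 × 26) = 0.56 × 22.8400 = 12.7904
delay to age 13: R₀ = 0.56 × (0.73 × 26) = 0.56 × 18.9800 = 10.6288
Higher: breed at age 12 (12.7904).

12.79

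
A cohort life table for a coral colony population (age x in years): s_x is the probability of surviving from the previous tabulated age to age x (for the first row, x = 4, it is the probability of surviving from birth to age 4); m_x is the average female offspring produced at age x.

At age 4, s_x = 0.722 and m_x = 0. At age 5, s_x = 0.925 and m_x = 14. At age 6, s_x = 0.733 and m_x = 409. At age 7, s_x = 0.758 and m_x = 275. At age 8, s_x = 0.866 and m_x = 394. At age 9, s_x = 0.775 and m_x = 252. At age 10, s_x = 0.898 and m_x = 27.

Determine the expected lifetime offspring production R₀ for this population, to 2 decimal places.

507.02

Survivorship from birth: l_x = s_4·s_5·…·s_x.
  l_4 = 0.72200
  l_5 = 0.66785
  l_6 = 0.48953
  l_7 = 0.37107
  l_8 = 0.32134
  l_9 = 0.24904
  l_10 = 0.22364
R₀ = Σ l_x m_x:
  age 4: 0.72200 × 0 = 0.0000
  age 5: 0.66785 × 14 = 9.3499
  age 6: 0.48953 × 409 = 200.2178
  age 7: 0.37107 × 275 = 102.0443
  age 8: 0.32134 × 394 = 126.6080
  age 9: 0.24904 × 252 = 62.7581
  age 10: 0.22364 × 27 = 6.0383
R₀ = 0.0000 + 9.3499 + 200.2178 + 102.0443 + 126.6080 + 62.7581 + 6.0383 = 507.0162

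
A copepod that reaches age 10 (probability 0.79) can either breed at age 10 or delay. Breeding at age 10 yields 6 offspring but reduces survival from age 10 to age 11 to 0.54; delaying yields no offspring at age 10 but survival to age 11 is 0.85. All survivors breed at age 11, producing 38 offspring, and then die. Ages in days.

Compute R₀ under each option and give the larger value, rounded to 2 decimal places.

breed at age 10: R₀ = 0.79 × (6 + 0.54 × 38) = 0.79 × 26.5200 = 20.9508
delay to age 11: R₀ = 0.79 × (0.85 × 38) = 0.79 × 32.3000 = 25.5170
Higher: delay to age 11 (25.5170).

25.52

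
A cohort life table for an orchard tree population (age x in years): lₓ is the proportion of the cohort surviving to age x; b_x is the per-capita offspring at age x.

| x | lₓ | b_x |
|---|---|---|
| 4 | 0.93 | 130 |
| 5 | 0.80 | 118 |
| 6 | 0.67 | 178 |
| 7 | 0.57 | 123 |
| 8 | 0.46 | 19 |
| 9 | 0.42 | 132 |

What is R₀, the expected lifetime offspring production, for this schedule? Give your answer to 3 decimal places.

R₀ = Σ lₓ b_x:
  age 4: 0.93 × 130 = 120.9000
  age 5: 0.80 × 118 = 94.4000
  age 6: 0.67 × 178 = 119.2600
  age 7: 0.57 × 123 = 70.1100
  age 8: 0.46 × 19 = 8.7400
  age 9: 0.42 × 132 = 55.4400
R₀ = 120.9000 + 94.4000 + 119.2600 + 70.1100 + 8.7400 + 55.4400 = 468.8500

468.850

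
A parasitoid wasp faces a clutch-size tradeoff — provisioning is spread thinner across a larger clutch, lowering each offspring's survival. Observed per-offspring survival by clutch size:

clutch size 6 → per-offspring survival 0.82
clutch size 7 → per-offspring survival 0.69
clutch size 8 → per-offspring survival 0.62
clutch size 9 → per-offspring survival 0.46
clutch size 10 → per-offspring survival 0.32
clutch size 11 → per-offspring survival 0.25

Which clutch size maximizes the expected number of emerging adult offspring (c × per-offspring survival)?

Expected emerging adult offspring = c × s(c):
  c=6: 6 × 0.82 = 4.920
  c=7: 7 × 0.69 = 4.830
  c=8: 8 × 0.62 = 4.960
  c=9: 9 × 0.46 = 4.140
  c=10: 10 × 0.32 = 3.200
  c=11: 11 × 0.25 = 2.750
Maximum at c = 8 (4.960 emerging adult offspring).

8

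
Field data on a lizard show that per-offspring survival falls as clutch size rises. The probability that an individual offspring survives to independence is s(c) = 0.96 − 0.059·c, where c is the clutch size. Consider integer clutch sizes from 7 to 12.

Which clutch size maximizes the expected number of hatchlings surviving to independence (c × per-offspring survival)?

Expected hatchlings surviving to independence = c × s(c):
  c=7: 7 × 0.547 = 3.829
  c=8: 8 × 0.488 = 3.904
  c=9: 9 × 0.429 = 3.861
  c=10: 10 × 0.370 = 3.700
  c=11: 11 × 0.311 = 3.421
  c=12: 12 × 0.252 = 3.024
Maximum at c = 8 (3.904 hatchlings surviving to independence).

8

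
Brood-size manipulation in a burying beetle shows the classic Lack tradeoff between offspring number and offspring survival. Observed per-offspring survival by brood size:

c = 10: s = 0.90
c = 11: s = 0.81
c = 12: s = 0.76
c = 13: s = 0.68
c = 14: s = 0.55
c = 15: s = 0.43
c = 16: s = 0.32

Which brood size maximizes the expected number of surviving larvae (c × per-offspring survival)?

12

Expected surviving larvae = c × s(c):
  c=10: 10 × 0.90 = 9.000
  c=11: 11 × 0.81 = 8.910
  c=12: 12 × 0.76 = 9.120
  c=13: 13 × 0.68 = 8.840
  c=14: 14 × 0.55 = 7.700
  c=15: 15 × 0.43 = 6.450
  c=16: 16 × 0.32 = 5.120
Maximum at c = 12 (9.120 surviving larvae).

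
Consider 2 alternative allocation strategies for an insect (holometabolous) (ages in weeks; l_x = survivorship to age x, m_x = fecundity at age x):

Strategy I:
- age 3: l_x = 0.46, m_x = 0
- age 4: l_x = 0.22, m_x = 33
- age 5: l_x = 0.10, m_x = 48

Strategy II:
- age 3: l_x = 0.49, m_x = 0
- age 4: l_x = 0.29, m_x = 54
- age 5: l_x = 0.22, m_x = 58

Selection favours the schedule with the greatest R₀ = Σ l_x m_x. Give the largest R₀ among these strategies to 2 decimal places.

Strategy I: R₀ = 0.46×0 + 0.22×33 + 0.10×48 = 12.0600
Strategy II: R₀ = 0.49×0 + 0.29×54 + 0.22×58 = 28.4200
Highest R₀: strategy II with 28.4200.

28.42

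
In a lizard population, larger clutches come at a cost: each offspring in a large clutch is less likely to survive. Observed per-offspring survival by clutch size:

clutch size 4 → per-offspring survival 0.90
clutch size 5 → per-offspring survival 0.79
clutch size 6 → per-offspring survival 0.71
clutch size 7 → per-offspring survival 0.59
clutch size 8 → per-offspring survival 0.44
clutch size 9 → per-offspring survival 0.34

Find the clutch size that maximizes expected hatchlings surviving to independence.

6

Expected hatchlings surviving to independence = c × s(c):
  c=4: 4 × 0.90 = 3.600
  c=5: 5 × 0.79 = 3.950
  c=6: 6 × 0.71 = 4.260
  c=7: 7 × 0.59 = 4.130
  c=8: 8 × 0.44 = 3.520
  c=9: 9 × 0.34 = 3.060
Maximum at c = 6 (4.260 hatchlings surviving to independence).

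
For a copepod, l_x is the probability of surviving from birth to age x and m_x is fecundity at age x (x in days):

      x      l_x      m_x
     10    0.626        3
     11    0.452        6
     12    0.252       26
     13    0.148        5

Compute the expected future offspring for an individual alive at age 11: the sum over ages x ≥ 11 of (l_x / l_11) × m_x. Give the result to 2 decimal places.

l_11 = 0.452. Conditional survival from age 11 to x is l_x / l_11.
  x=11: (0.452/0.452) × 6 = 6.0000
  x=12: (0.252/0.452) × 26 = 14.4956
  x=13: (0.148/0.452) × 5 = 1.6372
Sum = 6.0000 + 14.4956 + 1.6372 = 22.1327

22.13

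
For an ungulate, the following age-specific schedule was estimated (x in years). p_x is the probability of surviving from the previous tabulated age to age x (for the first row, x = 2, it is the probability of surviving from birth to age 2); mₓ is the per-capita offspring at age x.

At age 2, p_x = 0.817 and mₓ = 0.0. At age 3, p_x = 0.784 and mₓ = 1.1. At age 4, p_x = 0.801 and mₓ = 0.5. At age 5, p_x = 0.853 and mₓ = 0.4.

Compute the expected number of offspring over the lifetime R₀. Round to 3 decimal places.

1.136

Survivorship from birth: l_x = p_2·p_3·…·p_x.
  l_2 = 0.81700
  l_3 = 0.64053
  l_4 = 0.51306
  l_5 = 0.43764
R₀ = Σ l_x mₓ:
  age 2: 0.81700 × 0.0 = 0.0000
  age 3: 0.64053 × 1.1 = 0.7046
  age 4: 0.51306 × 0.5 = 0.2565
  age 5: 0.43764 × 0.4 = 0.1751
R₀ = 0.0000 + 0.7046 + 0.2565 + 0.1751 = 1.1362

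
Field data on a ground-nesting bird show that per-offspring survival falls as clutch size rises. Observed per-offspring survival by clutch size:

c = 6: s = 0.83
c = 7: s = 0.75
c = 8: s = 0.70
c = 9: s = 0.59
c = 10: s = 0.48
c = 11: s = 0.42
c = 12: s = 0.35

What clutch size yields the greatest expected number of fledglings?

8

Expected fledglings = c × s(c):
  c=6: 6 × 0.83 = 4.980
  c=7: 7 × 0.75 = 5.250
  c=8: 8 × 0.70 = 5.600
  c=9: 9 × 0.59 = 5.310
  c=10: 10 × 0.48 = 4.800
  c=11: 11 × 0.42 = 4.620
  c=12: 12 × 0.35 = 4.200
Maximum at c = 8 (5.600 fledglings).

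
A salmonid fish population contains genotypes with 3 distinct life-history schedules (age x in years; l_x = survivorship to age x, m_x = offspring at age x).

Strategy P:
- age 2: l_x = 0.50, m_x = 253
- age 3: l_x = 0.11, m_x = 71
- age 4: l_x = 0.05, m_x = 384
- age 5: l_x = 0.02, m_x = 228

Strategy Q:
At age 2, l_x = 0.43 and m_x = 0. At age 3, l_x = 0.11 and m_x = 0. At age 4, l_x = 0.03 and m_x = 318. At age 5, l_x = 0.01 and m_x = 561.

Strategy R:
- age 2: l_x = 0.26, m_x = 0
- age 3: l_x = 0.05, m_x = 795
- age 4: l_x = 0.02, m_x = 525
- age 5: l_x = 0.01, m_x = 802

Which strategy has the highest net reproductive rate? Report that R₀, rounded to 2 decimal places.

Strategy P: R₀ = 0.50×253 + 0.11×71 + 0.05×384 + 0.02×228 = 158.0700
Strategy Q: R₀ = 0.43×0 + 0.11×0 + 0.03×318 + 0.01×561 = 15.1500
Strategy R: R₀ = 0.26×0 + 0.05×795 + 0.02×525 + 0.01×802 = 58.2700
Highest R₀: strategy P with 158.0700.

158.07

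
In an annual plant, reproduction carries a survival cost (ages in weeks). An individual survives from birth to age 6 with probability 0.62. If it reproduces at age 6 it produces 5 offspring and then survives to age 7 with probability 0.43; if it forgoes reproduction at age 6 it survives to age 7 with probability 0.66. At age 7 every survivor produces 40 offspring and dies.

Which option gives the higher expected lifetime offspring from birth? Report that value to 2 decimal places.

breed at age 6: R₀ = 0.62 × (5 + 0.43 × 40) = 0.62 × 22.2000 = 13.7640
delay to age 7: R₀ = 0.62 × (0.66 × 40) = 0.62 × 26.4000 = 16.3680
Higher: delay to age 7 (16.3680).

16.37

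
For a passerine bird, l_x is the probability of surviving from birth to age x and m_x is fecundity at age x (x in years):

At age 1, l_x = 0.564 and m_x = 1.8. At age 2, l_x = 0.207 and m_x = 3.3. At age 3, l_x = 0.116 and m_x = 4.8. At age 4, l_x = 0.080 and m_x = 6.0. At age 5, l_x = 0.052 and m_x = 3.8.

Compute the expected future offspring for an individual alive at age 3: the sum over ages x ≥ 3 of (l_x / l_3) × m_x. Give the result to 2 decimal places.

10.64

l_3 = 0.116. Conditional survival from age 3 to x is l_x / l_3.
  x=3: (0.116/0.116) × 4.8 = 4.8000
  x=4: (0.080/0.116) × 6.0 = 4.1379
  x=5: (0.052/0.116) × 3.8 = 1.7034
Sum = 4.8000 + 4.1379 + 1.7034 = 10.6414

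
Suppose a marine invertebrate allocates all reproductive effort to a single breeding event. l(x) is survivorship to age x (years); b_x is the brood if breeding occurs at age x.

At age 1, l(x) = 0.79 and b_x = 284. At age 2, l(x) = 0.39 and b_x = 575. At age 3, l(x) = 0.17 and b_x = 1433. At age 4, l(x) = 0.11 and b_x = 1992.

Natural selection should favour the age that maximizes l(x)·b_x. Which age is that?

Expected offspring if breeding at age x = l(x) × b_x:
  age 1: 0.79 × 284 = 224.360
  age 2: 0.39 × 575 = 224.250
  age 3: 0.17 × 1433 = 243.610
  age 4: 0.11 × 1992 = 219.120
Maximum at age 3 (243.610).

3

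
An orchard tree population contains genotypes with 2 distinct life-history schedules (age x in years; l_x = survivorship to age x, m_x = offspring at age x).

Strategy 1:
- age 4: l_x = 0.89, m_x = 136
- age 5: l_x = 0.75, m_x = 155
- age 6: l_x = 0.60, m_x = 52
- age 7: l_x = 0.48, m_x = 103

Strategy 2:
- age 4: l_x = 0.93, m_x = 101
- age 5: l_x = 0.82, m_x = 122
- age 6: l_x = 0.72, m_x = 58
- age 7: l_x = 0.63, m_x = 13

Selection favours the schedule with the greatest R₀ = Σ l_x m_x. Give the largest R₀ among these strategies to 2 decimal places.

317.93

Strategy 1: R₀ = 0.89×136 + 0.75×155 + 0.60×52 + 0.48×103 = 317.9300
Strategy 2: R₀ = 0.93×101 + 0.82×122 + 0.72×58 + 0.63×13 = 243.9200
Highest R₀: strategy 1 with 317.9300.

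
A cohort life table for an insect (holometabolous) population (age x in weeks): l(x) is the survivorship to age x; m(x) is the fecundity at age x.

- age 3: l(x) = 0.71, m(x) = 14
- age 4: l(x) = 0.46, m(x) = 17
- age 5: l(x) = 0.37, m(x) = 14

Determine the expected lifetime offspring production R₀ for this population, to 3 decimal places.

R₀ = Σ l(x) m(x):
  age 3: 0.71 × 14 = 9.9400
  age 4: 0.46 × 17 = 7.8200
  age 5: 0.37 × 14 = 5.1800
R₀ = 9.9400 + 7.8200 + 5.1800 = 22.9400

22.940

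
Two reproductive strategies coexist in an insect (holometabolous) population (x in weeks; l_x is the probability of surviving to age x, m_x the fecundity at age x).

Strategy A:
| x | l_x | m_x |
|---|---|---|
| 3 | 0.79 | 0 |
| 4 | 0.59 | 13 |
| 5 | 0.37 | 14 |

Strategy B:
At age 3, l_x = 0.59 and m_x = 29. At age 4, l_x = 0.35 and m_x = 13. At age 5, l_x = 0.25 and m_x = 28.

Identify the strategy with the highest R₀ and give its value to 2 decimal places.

Strategy A: R₀ = 0.79×0 + 0.59×13 + 0.37×14 = 12.8500
Strategy B: R₀ = 0.59×29 + 0.35×13 + 0.25×28 = 28.6600
Highest R₀: strategy B with 28.6600.

28.66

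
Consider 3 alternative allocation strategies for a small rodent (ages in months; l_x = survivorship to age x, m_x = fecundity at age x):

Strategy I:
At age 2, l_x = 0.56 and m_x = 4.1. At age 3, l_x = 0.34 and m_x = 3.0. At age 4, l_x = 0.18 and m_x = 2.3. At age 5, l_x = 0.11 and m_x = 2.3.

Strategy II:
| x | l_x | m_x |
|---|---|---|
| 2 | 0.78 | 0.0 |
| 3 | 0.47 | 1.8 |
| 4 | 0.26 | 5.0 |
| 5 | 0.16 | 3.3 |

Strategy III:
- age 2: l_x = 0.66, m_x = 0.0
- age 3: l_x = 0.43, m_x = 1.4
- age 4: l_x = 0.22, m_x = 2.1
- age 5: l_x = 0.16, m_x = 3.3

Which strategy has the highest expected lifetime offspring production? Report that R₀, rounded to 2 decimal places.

Strategy I: R₀ = 0.56×4.1 + 0.34×3.0 + 0.18×2.3 + 0.11×2.3 = 3.9830
Strategy II: R₀ = 0.78×0.0 + 0.47×1.8 + 0.26×5.0 + 0.16×3.3 = 2.6740
Strategy III: R₀ = 0.66×0.0 + 0.43×1.4 + 0.22×2.1 + 0.16×3.3 = 1.5920
Highest R₀: strategy I with 3.9830.

3.98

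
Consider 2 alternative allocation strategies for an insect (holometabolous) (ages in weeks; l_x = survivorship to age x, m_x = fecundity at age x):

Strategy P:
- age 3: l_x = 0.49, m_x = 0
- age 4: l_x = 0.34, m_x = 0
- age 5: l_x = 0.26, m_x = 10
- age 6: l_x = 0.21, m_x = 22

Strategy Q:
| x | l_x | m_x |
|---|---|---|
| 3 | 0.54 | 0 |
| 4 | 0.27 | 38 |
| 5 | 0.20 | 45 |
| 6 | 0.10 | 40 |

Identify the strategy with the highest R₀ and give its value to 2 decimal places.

Strategy P: R₀ = 0.49×0 + 0.34×0 + 0.26×10 + 0.21×22 = 7.2200
Strategy Q: R₀ = 0.54×0 + 0.27×38 + 0.20×45 + 0.10×40 = 23.2600
Highest R₀: strategy Q with 23.2600.

23.26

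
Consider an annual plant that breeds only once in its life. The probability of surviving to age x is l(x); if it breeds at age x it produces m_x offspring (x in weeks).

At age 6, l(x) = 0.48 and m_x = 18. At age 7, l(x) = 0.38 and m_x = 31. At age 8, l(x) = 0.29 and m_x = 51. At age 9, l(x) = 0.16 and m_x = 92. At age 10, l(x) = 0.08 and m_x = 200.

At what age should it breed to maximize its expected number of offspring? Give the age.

Expected offspring if breeding at age x = l(x) × m_x:
  age 6: 0.48 × 18 = 8.640
  age 7: 0.38 × 31 = 11.780
  age 8: 0.29 × 51 = 14.790
  age 9: 0.16 × 92 = 14.720
  age 10: 0.08 × 200 = 16.000
Maximum at age 10 (16.000).

10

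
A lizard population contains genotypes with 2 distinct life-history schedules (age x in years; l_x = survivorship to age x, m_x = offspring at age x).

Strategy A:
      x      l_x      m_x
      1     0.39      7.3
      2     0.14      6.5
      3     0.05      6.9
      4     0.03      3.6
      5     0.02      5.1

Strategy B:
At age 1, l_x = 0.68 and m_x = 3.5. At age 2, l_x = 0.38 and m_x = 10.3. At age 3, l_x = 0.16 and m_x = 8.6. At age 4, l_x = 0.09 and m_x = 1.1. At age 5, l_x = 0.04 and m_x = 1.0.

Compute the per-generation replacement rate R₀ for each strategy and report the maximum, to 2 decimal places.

Strategy A: R₀ = 0.39×7.3 + 0.14×6.5 + 0.05×6.9 + 0.03×3.6 + 0.02×5.1 = 4.3120
Strategy B: R₀ = 0.68×3.5 + 0.38×10.3 + 0.16×8.6 + 0.09×1.1 + 0.04×1.0 = 7.8090
Highest R₀: strategy B with 7.8090.

7.81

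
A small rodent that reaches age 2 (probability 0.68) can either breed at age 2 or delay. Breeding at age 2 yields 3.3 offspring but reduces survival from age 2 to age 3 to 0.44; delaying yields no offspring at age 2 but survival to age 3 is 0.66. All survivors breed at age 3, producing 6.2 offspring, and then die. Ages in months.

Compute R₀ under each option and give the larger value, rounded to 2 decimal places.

4.10

breed at age 2: R₀ = 0.68 × (3.3 + 0.44 × 6.2) = 0.68 × 6.0280 = 4.0990
delay to age 3: R₀ = 0.68 × (0.66 × 6.2) = 0.68 × 4.0920 = 2.7826
Higher: breed at age 2 (4.0990).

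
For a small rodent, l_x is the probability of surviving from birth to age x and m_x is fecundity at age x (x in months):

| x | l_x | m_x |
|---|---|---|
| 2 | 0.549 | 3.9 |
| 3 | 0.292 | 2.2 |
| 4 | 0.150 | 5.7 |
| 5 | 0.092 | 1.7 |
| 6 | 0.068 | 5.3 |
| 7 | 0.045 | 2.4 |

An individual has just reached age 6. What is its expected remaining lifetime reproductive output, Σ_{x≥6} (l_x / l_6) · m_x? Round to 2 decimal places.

l_6 = 0.068. Conditional survival from age 6 to x is l_x / l_6.
  x=6: (0.068/0.068) × 5.3 = 5.3000
  x=7: (0.045/0.068) × 2.4 = 1.5882
Sum = 5.3000 + 1.5882 = 6.8882

6.89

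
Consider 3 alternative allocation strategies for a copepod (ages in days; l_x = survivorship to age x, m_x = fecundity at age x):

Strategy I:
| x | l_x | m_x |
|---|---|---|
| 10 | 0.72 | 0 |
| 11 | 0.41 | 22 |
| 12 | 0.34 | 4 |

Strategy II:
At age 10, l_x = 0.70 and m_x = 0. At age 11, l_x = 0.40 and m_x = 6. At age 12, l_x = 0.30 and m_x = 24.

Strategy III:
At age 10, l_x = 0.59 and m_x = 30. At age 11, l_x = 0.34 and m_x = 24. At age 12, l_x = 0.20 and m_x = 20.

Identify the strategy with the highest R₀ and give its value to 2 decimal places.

Strategy I: R₀ = 0.72×0 + 0.41×22 + 0.34×4 = 10.3800
Strategy II: R₀ = 0.70×0 + 0.40×6 + 0.30×24 = 9.6000
Strategy III: R₀ = 0.59×30 + 0.34×24 + 0.20×20 = 29.8600
Highest R₀: strategy III with 29.8600.

29.86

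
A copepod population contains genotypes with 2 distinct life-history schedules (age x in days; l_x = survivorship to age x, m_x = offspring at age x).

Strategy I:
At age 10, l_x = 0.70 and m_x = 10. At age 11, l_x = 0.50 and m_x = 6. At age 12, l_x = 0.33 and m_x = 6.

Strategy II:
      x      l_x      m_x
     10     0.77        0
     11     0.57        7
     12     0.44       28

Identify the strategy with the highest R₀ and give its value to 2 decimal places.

Strategy I: R₀ = 0.70×10 + 0.50×6 + 0.33×6 = 11.9800
Strategy II: R₀ = 0.77×0 + 0.57×7 + 0.44×28 = 16.3100
Highest R₀: strategy II with 16.3100.

16.31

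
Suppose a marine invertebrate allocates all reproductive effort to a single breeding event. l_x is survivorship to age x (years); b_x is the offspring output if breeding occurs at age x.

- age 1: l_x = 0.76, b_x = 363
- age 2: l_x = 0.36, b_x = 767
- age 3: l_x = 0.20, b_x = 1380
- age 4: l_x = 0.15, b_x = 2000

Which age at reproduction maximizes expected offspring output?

Expected offspring if breeding at age x = l_x × b_x:
  age 1: 0.76 × 363 = 275.880
  age 2: 0.36 × 767 = 276.120
  age 3: 0.20 × 1380 = 276.000
  age 4: 0.15 × 2000 = 300.000
Maximum at age 4 (300.000).

4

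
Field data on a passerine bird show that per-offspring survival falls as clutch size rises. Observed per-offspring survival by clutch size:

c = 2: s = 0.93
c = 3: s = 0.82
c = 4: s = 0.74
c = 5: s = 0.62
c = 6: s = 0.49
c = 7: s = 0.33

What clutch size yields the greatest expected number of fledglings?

5

Expected fledglings = c × s(c):
  c=2: 2 × 0.93 = 1.860
  c=3: 3 × 0.82 = 2.460
  c=4: 4 × 0.74 = 2.960
  c=5: 5 × 0.62 = 3.100
  c=6: 6 × 0.49 = 2.940
  c=7: 7 × 0.33 = 2.310
Maximum at c = 5 (3.100 fledglings).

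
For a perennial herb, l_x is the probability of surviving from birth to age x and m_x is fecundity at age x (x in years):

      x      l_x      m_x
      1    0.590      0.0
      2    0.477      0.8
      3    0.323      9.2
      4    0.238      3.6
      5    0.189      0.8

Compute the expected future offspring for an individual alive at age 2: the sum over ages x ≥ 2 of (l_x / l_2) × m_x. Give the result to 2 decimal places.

9.14

l_2 = 0.477. Conditional survival from age 2 to x is l_x / l_2.
  x=2: (0.477/0.477) × 0.8 = 0.8000
  x=3: (0.323/0.477) × 9.2 = 6.2298
  x=4: (0.238/0.477) × 3.6 = 1.7962
  x=5: (0.189/0.477) × 0.8 = 0.3170
Sum = 0.8000 + 6.2298 + 1.7962 + 0.3170 = 9.1430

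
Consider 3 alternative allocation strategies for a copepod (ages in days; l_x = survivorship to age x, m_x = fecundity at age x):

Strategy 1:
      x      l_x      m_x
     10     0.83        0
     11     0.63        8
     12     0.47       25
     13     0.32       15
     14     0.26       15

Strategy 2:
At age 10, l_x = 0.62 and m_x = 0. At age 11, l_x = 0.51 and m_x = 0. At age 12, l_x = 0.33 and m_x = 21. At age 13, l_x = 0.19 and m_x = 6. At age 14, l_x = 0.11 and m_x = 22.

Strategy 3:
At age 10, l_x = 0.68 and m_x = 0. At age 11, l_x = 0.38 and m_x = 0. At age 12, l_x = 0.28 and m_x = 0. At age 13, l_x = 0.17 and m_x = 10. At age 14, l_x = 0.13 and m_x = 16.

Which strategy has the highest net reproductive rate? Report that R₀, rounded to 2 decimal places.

Strategy 1: R₀ = 0.83×0 + 0.63×8 + 0.47×25 + 0.32×15 + 0.26×15 = 25.4900
Strategy 2: R₀ = 0.62×0 + 0.51×0 + 0.33×21 + 0.19×6 + 0.11×22 = 10.4900
Strategy 3: R₀ = 0.68×0 + 0.38×0 + 0.28×0 + 0.17×10 + 0.13×16 = 3.7800
Highest R₀: strategy 1 with 25.4900.

25.49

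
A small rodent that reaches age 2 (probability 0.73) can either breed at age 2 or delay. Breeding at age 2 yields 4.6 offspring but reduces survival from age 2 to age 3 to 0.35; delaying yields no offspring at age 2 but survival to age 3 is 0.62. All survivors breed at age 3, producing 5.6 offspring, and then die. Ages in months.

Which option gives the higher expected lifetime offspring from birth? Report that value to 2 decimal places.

breed at age 2: R₀ = 0.73 × (4.6 + 0.35 × 5.6) = 0.73 × 6.5600 = 4.7888
delay to age 3: R₀ = 0.73 × (0.62 × 5.6) = 0.73 × 3.4720 = 2.5346
Higher: breed at age 2 (4.7888).

4.79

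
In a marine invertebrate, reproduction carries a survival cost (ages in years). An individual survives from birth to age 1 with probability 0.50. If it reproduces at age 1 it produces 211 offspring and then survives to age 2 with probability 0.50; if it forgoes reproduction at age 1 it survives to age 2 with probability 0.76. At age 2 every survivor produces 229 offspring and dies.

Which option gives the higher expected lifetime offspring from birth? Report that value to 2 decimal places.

162.75

breed at age 1: R₀ = 0.50 × (211 + 0.50 × 229) = 0.50 × 325.5000 = 162.7500
delay to age 2: R₀ = 0.50 × (0.76 × 229) = 0.50 × 174.0400 = 87.0200
Higher: breed at age 1 (162.7500).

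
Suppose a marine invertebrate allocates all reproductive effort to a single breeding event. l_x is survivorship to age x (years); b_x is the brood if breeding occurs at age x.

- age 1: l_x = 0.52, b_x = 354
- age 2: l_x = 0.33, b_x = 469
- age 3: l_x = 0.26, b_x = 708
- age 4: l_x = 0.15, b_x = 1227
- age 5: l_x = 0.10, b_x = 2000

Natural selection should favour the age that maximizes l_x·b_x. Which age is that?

5

Expected offspring if breeding at age x = l_x × b_x:
  age 1: 0.52 × 354 = 184.080
  age 2: 0.33 × 469 = 154.770
  age 3: 0.26 × 708 = 184.080
  age 4: 0.15 × 1227 = 184.050
  age 5: 0.10 × 2000 = 200.000
Maximum at age 5 (200.000).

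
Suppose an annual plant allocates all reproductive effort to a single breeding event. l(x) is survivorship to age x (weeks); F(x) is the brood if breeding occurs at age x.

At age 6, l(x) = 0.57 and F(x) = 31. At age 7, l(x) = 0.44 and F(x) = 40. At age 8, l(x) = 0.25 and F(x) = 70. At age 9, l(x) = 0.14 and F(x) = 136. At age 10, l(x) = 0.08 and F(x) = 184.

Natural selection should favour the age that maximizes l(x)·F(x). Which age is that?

Expected offspring if breeding at age x = l(x) × F(x):
  age 6: 0.57 × 31 = 17.670
  age 7: 0.44 × 40 = 17.600
  age 8: 0.25 × 70 = 17.500
  age 9: 0.14 × 136 = 19.040
  age 10: 0.08 × 184 = 14.720
Maximum at age 9 (19.040).

9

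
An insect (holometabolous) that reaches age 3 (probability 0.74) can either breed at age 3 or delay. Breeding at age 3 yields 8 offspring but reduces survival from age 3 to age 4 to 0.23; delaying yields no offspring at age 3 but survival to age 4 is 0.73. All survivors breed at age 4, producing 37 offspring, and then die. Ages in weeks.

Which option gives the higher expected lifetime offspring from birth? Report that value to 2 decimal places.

19.99

breed at age 3: R₀ = 0.74 × (8 + 0.23 × 37) = 0.74 × 16.5100 = 12.2174
delay to age 4: R₀ = 0.74 × (0.73 × 37) = 0.74 × 27.0100 = 19.9874
Higher: delay to age 4 (19.9874).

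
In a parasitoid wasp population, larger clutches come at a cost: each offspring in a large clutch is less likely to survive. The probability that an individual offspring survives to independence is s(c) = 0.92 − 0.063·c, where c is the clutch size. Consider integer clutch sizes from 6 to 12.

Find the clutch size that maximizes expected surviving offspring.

7

Expected surviving offspring = c × s(c):
  c=6: 6 × 0.542 = 3.252
  c=7: 7 × 0.479 = 3.353
  c=8: 8 × 0.416 = 3.328
  c=9: 9 × 0.353 = 3.177
  c=10: 10 × 0.290 = 2.900
  c=11: 11 × 0.227 = 2.497
  c=12: 12 × 0.164 = 1.968
Maximum at c = 7 (3.353 surviving offspring).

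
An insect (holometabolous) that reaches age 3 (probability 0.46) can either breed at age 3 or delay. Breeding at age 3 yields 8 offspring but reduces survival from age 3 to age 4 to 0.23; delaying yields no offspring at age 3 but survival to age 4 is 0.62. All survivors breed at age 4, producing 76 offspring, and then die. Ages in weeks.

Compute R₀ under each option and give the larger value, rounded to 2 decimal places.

21.68

breed at age 3: R₀ = 0.46 × (8 + 0.23 × 76) = 0.46 × 25.4800 = 11.7208
delay to age 4: R₀ = 0.46 × (0.62 × 76) = 0.46 × 47.1200 = 21.6752
Higher: delay to age 4 (21.6752).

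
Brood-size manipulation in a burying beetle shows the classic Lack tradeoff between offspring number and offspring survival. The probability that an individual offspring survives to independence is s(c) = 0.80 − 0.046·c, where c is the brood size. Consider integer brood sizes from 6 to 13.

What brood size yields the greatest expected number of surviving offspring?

Expected surviving offspring = c × s(c):
  c=6: 6 × 0.524 = 3.144
  c=7: 7 × 0.478 = 3.346
  c=8: 8 × 0.432 = 3.456
  c=9: 9 × 0.386 = 3.474
  c=10: 10 × 0.340 = 3.400
  c=11: 11 × 0.294 = 3.234
  c=12: 12 × 0.248 = 2.976
  c=13: 13 × 0.202 = 2.626
Maximum at c = 9 (3.474 surviving offspring).

9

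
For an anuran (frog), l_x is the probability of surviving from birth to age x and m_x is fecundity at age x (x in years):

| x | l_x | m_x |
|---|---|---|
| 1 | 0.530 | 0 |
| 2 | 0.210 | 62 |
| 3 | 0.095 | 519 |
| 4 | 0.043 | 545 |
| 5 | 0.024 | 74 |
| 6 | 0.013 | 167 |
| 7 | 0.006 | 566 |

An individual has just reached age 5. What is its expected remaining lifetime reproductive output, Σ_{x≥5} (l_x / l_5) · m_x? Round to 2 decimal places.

305.96

l_5 = 0.024. Conditional survival from age 5 to x is l_x / l_5.
  x=5: (0.024/0.024) × 74 = 74.0000
  x=6: (0.013/0.024) × 167 = 90.4583
  x=7: (0.006/0.024) × 566 = 141.5000
Sum = 74.0000 + 90.4583 + 141.5000 = 305.9583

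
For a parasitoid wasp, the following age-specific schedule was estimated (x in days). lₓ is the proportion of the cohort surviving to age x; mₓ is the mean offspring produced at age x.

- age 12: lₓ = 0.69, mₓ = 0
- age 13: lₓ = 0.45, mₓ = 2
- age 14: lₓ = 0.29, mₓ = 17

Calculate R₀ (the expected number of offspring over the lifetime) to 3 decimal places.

5.830

R₀ = Σ lₓ mₓ:
  age 12: 0.69 × 0 = 0.0000
  age 13: 0.45 × 2 = 0.9000
  age 14: 0.29 × 17 = 4.9300
R₀ = 0.0000 + 0.9000 + 4.9300 = 5.8300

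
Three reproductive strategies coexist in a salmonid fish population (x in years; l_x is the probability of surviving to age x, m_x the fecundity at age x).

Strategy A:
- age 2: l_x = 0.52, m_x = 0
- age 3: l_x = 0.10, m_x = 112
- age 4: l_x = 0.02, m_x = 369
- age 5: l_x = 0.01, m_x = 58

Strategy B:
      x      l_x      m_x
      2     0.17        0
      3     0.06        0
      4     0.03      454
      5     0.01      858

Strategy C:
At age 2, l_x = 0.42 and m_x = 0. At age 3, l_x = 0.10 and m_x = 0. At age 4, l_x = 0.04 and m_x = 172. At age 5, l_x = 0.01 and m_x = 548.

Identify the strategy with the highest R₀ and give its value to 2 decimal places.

Strategy A: R₀ = 0.52×0 + 0.10×112 + 0.02×369 + 0.01×58 = 19.1600
Strategy B: R₀ = 0.17×0 + 0.06×0 + 0.03×454 + 0.01×858 = 22.2000
Strategy C: R₀ = 0.42×0 + 0.10×0 + 0.04×172 + 0.01×548 = 12.3600
Highest R₀: strategy B with 22.2000.

22.20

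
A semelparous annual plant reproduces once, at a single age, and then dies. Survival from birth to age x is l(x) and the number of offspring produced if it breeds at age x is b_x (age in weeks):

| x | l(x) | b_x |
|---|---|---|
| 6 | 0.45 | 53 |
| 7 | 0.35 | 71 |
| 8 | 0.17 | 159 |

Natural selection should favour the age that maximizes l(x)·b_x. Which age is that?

8

Expected offspring if breeding at age x = l(x) × b_x:
  age 6: 0.45 × 53 = 23.850
  age 7: 0.35 × 71 = 24.850
  age 8: 0.17 × 159 = 27.030
Maximum at age 8 (27.030).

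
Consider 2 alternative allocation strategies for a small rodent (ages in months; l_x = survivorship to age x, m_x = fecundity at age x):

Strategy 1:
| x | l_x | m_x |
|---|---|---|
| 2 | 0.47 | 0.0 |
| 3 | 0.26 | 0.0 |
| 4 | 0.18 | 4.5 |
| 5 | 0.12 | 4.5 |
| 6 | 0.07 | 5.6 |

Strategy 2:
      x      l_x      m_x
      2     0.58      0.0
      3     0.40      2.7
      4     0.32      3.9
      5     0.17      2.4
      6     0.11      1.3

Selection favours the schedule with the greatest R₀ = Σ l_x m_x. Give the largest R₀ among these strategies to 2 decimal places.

2.88

Strategy 1: R₀ = 0.47×0.0 + 0.26×0.0 + 0.18×4.5 + 0.12×4.5 + 0.07×5.6 = 1.7420
Strategy 2: R₀ = 0.58×0.0 + 0.40×2.7 + 0.32×3.9 + 0.17×2.4 + 0.11×1.3 = 2.8790
Highest R₀: strategy 2 with 2.8790.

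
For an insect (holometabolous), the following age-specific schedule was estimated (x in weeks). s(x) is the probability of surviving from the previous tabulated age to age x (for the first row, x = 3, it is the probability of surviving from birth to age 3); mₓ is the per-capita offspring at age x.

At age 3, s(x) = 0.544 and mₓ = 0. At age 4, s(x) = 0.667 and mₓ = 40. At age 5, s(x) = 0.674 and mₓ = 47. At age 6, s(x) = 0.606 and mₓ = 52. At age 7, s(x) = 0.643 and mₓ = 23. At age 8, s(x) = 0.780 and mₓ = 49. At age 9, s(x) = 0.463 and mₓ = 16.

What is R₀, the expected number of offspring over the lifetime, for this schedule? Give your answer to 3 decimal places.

Survivorship from birth: l_x = s_3·s_4·…·s_x.
  l_3 = 0.54400
  l_4 = 0.36285
  l_5 = 0.24456
  l_6 = 0.14820
  l_7 = 0.09529
  l_8 = 0.07433
  l_9 = 0.03441
R₀ = Σ l_x mₓ:
  age 3: 0.54400 × 0 = 0.0000
  age 4: 0.36285 × 40 = 14.5140
  age 5: 0.24456 × 47 = 11.4943
  age 6: 0.14820 × 52 = 7.7064
  age 7: 0.09529 × 23 = 2.1917
  age 8: 0.07433 × 49 = 3.6422
  age 9: 0.03441 × 16 = 0.5506
R₀ = 0.0000 + 14.5140 + 11.4943 + 7.7064 + 2.1917 + 3.6422 + 0.5506 = 40.0991

40.099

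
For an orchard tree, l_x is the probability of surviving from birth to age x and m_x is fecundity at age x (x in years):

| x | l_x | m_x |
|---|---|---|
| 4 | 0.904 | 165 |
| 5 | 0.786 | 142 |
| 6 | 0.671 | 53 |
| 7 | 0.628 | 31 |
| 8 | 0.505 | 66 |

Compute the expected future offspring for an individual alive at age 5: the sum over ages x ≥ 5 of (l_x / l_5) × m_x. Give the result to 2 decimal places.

l_5 = 0.786. Conditional survival from age 5 to x is l_x / l_5.
  x=5: (0.786/0.786) × 142 = 142.0000
  x=6: (0.671/0.786) × 53 = 45.2455
  x=7: (0.628/0.786) × 31 = 24.7684
  x=8: (0.505/0.786) × 66 = 42.4046
Sum = 142.0000 + 45.2455 + 24.7684 + 42.4046 = 254.4186

254.42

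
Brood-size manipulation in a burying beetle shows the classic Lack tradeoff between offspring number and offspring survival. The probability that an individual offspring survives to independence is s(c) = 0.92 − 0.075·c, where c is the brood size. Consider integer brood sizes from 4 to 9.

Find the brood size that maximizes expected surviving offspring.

Expected surviving offspring = c × s(c):
  c=4: 4 × 0.620 = 2.480
  c=5: 5 × 0.545 = 2.725
  c=6: 6 × 0.470 = 2.820
  c=7: 7 × 0.395 = 2.765
  c=8: 8 × 0.320 = 2.560
  c=9: 9 × 0.245 = 2.205
Maximum at c = 6 (2.820 surviving offspring).

6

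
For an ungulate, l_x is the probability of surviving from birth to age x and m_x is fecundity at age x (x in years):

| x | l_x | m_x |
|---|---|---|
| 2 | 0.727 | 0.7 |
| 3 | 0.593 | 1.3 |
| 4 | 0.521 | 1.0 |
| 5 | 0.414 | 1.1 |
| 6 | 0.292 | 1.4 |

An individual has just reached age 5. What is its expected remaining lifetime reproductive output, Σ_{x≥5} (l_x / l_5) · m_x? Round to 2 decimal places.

2.09

l_5 = 0.414. Conditional survival from age 5 to x is l_x / l_5.
  x=5: (0.414/0.414) × 1.1 = 1.1000
  x=6: (0.292/0.414) × 1.4 = 0.9874
Sum = 1.1000 + 0.9874 = 2.0874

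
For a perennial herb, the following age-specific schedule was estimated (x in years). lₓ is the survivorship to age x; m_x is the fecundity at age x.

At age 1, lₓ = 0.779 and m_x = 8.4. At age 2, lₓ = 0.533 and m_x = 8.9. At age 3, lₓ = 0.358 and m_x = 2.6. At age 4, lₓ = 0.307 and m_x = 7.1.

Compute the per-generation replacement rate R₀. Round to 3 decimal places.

R₀ = Σ lₓ m_x:
  age 1: 0.779 × 8.4 = 6.5436
  age 2: 0.533 × 8.9 = 4.7437
  age 3: 0.358 × 2.6 = 0.9308
  age 4: 0.307 × 7.1 = 2.1797
R₀ = 6.5436 + 4.7437 + 0.9308 + 2.1797 = 14.3978

14.398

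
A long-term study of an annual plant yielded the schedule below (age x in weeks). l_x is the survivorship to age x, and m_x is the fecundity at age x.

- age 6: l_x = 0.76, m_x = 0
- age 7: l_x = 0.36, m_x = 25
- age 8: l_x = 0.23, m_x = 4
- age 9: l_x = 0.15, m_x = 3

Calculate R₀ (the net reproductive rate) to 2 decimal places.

R₀ = Σ l_x m_x:
  age 6: 0.76 × 0 = 0.0000
  age 7: 0.36 × 25 = 9.0000
  age 8: 0.23 × 4 = 0.9200
  age 9: 0.15 × 3 = 0.4500
R₀ = 0.0000 + 9.0000 + 0.9200 + 0.4500 = 10.3700

10.37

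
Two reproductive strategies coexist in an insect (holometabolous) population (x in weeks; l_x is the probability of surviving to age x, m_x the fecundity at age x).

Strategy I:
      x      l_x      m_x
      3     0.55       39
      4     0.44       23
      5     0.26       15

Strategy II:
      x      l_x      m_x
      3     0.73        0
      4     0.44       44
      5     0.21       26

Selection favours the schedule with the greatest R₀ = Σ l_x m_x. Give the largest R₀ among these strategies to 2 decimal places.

Strategy I: R₀ = 0.55×39 + 0.44×23 + 0.26×15 = 35.4700
Strategy II: R₀ = 0.73×0 + 0.44×44 + 0.21×26 = 24.8200
Highest R₀: strategy I with 35.4700.

35.47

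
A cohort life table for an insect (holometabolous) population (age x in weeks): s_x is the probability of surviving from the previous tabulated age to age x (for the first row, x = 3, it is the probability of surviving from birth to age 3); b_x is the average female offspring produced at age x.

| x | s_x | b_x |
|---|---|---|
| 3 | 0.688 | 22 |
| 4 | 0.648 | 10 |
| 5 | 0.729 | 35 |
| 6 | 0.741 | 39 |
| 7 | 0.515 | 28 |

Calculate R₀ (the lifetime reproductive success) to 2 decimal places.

Survivorship from birth: l_x = s_3·s_4·…·s_x.
  l_3 = 0.68800
  l_4 = 0.44582
  l_5 = 0.32501
  l_6 = 0.24083
  l_7 = 0.12403
R₀ = Σ l_x b_x:
  age 3: 0.68800 × 22 = 15.1360
  age 4: 0.44582 × 10 = 4.4582
  age 5: 0.32501 × 35 = 11.3754
  age 6: 0.24083 × 39 = 9.3924
  age 7: 0.12403 × 28 = 3.4728
R₀ = 15.1360 + 4.4582 + 11.3754 + 9.3924 + 3.4728 = 43.8348

43.83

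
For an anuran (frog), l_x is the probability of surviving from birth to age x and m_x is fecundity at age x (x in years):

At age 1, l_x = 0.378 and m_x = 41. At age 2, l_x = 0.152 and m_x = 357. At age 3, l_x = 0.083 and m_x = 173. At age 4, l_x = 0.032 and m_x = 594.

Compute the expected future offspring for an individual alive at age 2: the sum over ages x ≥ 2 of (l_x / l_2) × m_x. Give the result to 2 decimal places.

576.52

l_2 = 0.152. Conditional survival from age 2 to x is l_x / l_2.
  x=2: (0.152/0.152) × 357 = 357.0000
  x=3: (0.083/0.152) × 173 = 94.4671
  x=4: (0.032/0.152) × 594 = 125.0526
Sum = 357.0000 + 94.4671 + 125.0526 = 576.5197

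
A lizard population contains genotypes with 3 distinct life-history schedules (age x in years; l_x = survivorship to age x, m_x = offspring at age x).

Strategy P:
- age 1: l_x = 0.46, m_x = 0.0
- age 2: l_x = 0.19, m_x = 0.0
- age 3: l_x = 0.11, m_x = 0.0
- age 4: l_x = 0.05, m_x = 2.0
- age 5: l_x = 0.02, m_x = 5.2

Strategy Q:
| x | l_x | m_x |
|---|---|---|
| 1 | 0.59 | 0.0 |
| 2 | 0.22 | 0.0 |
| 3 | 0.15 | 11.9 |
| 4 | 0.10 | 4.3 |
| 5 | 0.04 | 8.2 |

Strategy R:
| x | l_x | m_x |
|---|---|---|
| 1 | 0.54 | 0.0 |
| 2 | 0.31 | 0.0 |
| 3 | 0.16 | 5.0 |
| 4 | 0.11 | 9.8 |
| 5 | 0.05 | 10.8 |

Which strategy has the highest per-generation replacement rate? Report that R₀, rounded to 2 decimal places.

Strategy P: R₀ = 0.46×0.0 + 0.19×0.0 + 0.11×0.0 + 0.05×2.0 + 0.02×5.2 = 0.2040
Strategy Q: R₀ = 0.59×0.0 + 0.22×0.0 + 0.15×11.9 + 0.10×4.3 + 0.04×8.2 = 2.5430
Strategy R: R₀ = 0.54×0.0 + 0.31×0.0 + 0.16×5.0 + 0.11×9.8 + 0.05×10.8 = 2.4180
Highest R₀: strategy Q with 2.5430.

2.54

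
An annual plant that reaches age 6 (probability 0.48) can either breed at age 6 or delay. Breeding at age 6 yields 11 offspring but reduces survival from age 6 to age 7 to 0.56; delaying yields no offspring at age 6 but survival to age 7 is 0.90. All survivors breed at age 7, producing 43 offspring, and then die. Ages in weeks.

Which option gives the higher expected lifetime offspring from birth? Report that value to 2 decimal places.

18.58

breed at age 6: R₀ = 0.48 × (11 + 0.56 × 43) = 0.48 × 35.0800 = 16.8384
delay to age 7: R₀ = 0.48 × (0.90 × 43) = 0.48 × 38.7000 = 18.5760
Higher: delay to age 7 (18.5760).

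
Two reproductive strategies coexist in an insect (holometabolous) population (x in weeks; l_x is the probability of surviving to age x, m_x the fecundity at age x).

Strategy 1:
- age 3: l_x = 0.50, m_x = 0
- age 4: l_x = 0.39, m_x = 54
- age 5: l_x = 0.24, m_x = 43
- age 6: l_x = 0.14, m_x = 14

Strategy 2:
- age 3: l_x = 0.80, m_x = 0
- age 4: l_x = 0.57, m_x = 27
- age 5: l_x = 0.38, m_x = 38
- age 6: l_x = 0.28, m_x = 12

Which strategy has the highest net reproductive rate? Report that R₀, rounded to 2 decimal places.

33.34

Strategy 1: R₀ = 0.50×0 + 0.39×54 + 0.24×43 + 0.14×14 = 33.3400
Strategy 2: R₀ = 0.80×0 + 0.57×27 + 0.38×38 + 0.28×12 = 33.1900
Highest R₀: strategy 1 with 33.3400.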